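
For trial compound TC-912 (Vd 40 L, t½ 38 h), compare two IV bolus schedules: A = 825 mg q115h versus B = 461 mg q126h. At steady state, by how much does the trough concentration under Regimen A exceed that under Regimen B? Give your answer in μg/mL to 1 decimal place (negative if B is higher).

Regimen A: f = (1/2)^(115/38) ≈ 0.1227; Cmin,ss = (825/40)·f/(1−f) ≈ 2.885 μg/mL.
Regimen B: f = (1/2)^(126/38) ≈ 0.1004; Cmin,ss = (461/40)·f/(1−f) ≈ 1.286 μg/mL.
Difference ≈ 2.885 − 1.286 ≈ 1.599 μg/mL.

1.6 μg/mL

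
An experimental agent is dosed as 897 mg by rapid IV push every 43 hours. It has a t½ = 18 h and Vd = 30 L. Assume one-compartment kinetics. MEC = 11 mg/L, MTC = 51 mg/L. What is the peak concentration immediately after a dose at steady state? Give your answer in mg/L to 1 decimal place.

τ/t½ = 43/18 ≈ 2.3889, so fraction remaining f = (1/2)^(43/18) ≈ 0.1909.
Accumulation ratio R = 1/(1 − f) ≈ 1/0.8091 ≈ 1.2359.
Single-dose peak C₀ = D/Vd = 897/30 ≈ 29.900 mg/L.
Steady-state peak Cmax,ss = C₀·R ≈ 29.900 × 1.2359 ≈ 36.953 mg/L.
Peak 37.0 mg/L vs MTC 51 mg/L: below toxic threshold.

37.0 mg/L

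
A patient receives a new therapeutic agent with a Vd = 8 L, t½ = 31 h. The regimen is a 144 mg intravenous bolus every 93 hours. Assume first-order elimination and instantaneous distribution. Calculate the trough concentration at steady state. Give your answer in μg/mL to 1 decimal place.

2.6 μg/mL

The dosing interval is 3 half-lives, so f = 2^(−3) = 0.125.
Accumulation ratio R = 1/(1 − f) = 1/0.875 = 8/7.
Single-dose peak C₀ = D/Vd = 144/8 = 18 μg/mL.
Steady-state peak Cmax,ss = C₀·R = 18 × 8/7 ≈ 20.571 μg/mL.
Steady-state trough Cmin,ss = Cmax,ss·f ≈ 20.571 × 0.125 ≈ 2.571 μg/mL.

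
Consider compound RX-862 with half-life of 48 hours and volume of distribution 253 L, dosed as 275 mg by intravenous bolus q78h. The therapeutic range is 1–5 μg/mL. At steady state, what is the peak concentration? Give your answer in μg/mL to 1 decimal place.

1.6 μg/mL

τ/t½ = 78/48 ≈ 1.625, so fraction remaining f = (1/2)^(78/48) ≈ 0.3242.
Accumulation ratio R = 1/(1 − f) ≈ 1/0.6758 ≈ 1.4797.
Single-dose peak C₀ = D/Vd = 275/253 ≈ 1.087 μg/mL.
Steady-state peak Cmax,ss = C₀·R ≈ 1.087 × 1.4797 ≈ 1.608 μg/mL.
Peak 1.6 μg/mL vs MTC 5 μg/mL: below toxic threshold.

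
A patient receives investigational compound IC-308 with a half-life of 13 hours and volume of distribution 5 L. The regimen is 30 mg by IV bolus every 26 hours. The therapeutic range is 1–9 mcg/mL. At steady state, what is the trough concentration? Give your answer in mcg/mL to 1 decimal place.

The dosing interval is 2 half-lives, so f = 2^(−2) = 0.25.
At steady state, R = 1/(1 − 0.25) = 4/3.
Single-dose peak C₀ = D/Vd = 30/5 = 6 mcg/mL.
Steady-state peak Cmax,ss = C₀·R = 6 × 4/3 ≈ 8.000 mcg/mL.
Steady-state trough Cmin,ss = Cmax,ss·f ≈ 8.000 × 0.25 ≈ 2.000 mcg/mL.
Trough 2.0 mcg/mL vs MEC 1 mcg/mL: adequate.

2.0 mcg/mL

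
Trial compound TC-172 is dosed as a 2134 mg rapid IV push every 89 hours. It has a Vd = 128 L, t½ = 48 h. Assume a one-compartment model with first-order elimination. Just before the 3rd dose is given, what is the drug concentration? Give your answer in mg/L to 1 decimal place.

f = (1/2)^(τ/t½) = (1/2)^(89/48) ≈ 0.2766.
C₀ = D/Vd = 2134/128 ≈ 16.672 mg/L.
Before the 3rd dose, 2 doses have been given. Superposition: Cmin = C₀·(f + f²).
≈ 16.672 × (0.2766 + 0.0765) ≈ 16.672 × 0.3531 ≈ 5.887 mg/L.

5.9 mg/L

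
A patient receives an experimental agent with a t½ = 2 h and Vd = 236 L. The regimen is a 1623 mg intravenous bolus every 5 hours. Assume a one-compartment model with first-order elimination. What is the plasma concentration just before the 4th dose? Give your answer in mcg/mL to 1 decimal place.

1.5 mcg/mL

f = (1/2)^(τ/t½) = (1/2)^(5/2) ≈ 0.1768.
C₀ = D/Vd = 1623/236 ≈ 6.877 mcg/mL.
Before the 4th dose, 3 doses have been given. Superposition: Cmin = C₀·(f + f² + … + f^3).
≈ 6.877 × (0.1768 + 0.0313 + 0.0055) ≈ 6.877 × 0.2136 ≈ 1.469 mcg/mL.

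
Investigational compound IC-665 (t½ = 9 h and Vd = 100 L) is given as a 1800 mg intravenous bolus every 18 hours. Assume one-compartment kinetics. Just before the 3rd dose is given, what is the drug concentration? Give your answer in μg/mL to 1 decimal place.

f = (1/2)^(τ/t½) = (1/2)^(18/9) ≈ 0.2500.
C₀ = D/Vd = 1800/100 ≈ 18.000 μg/mL.
Before the 3rd dose, 2 doses have been given. Superposition: Cmin = C₀·(f + f²).
≈ 18.000 × (0.2500 + 0.0625) ≈ 18.000 × 0.3125 ≈ 5.625 μg/mL.

5.6 μg/mL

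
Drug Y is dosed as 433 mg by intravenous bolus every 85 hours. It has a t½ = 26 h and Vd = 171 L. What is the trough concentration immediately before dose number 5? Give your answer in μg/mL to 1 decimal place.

0.3 μg/mL

f = (1/2)^(τ/t½) = (1/2)^(85/26) ≈ 0.1037.
C₀ = D/Vd = 433/171 ≈ 2.532 μg/mL.
Before the 5th dose, 4 doses have been given. Superposition: Cmin = C₀·(f + f² + … + f^4).
≈ 2.532 × (0.1037 + 0.0108 + 0.0011 + 0.0001) ≈ 2.532 × 0.1157 ≈ 0.293 μg/mL.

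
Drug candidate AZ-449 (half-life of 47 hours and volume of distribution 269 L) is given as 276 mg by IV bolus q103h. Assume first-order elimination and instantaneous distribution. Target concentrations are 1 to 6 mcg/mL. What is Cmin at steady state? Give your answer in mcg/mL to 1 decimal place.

0.3 mcg/mL

τ/t½ = 103/47 ≈ 2.1915, so fraction remaining f = (1/2)^(103/47) ≈ 0.2189.
Single-dose peak C₀ = D/Vd = 276/269 ≈ 1.026 mcg/mL.
Steady-state trough Cmin,ss = C₀·f/(1−f) ≈ 1.026 × 0.2189/0.7811 ≈ 0.288 mcg/mL.
Trough 0.3 mcg/mL vs MEC 1 mcg/mL: subtherapeutic.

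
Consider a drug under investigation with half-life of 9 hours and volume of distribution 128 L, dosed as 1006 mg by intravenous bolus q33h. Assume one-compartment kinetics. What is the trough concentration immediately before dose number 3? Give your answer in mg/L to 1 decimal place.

0.7 mg/L

f = (1/2)^(τ/t½) = (1/2)^(33/9) ≈ 0.0787.
C₀ = D/Vd = 1006/128 ≈ 7.859 mg/L.
Before the 3rd dose, 2 doses have been given. Superposition: Cmin = C₀·(f + f²).
≈ 7.859 × (0.0787 + 0.0062) ≈ 7.859 × 0.0849 ≈ 0.667 mg/L.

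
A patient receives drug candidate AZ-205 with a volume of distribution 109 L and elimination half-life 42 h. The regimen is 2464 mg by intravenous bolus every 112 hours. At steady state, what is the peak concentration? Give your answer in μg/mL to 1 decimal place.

26.8 μg/mL

Over one 112-h interval, 112/42 ≈ 2.6667 half-lives elapse, leaving f ≈ 0.1575 of each dose.
At steady state, accumulation factor R = 1/(1 − e^(−kτ)) ≈ 1.1869.
Single-dose peak C₀ = D/Vd = 2464/109 ≈ 22.606 μg/mL.
Steady-state peak Cmax,ss = C₀·R ≈ 22.606 × 1.1869 ≈ 26.831 μg/mL.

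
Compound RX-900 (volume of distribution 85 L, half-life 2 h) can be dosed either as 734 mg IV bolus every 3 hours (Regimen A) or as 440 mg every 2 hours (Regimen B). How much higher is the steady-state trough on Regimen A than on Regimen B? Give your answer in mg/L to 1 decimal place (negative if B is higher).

-0.5 mg/L

Regimen A: f = (1/2)^(3/2) ≈ 0.3536; Cmin,ss = (734/85)·f/(1−f) ≈ 4.724 mg/L.
Regimen B: f = (1/2)^(2/2) ≈ 0.5000; Cmin,ss = (440/85)·f/(1−f) ≈ 5.176 mg/L.
Difference ≈ 4.724 − 5.176 ≈ -0.452 mg/L.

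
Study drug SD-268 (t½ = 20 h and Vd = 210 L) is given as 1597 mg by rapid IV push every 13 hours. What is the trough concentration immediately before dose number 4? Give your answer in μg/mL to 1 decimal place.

9.9 μg/mL

f = (1/2)^(τ/t½) = (1/2)^(13/20) ≈ 0.6373.
C₀ = D/Vd = 1597/210 ≈ 7.605 μg/mL.
Before the 4th dose, 3 doses have been given. Superposition: Cmin = C₀·(f + f² + … + f^3).
≈ 7.605 × (0.6373 + 0.4062 + 0.2588) ≈ 7.605 × 1.3023 ≈ 9.904 μg/mL.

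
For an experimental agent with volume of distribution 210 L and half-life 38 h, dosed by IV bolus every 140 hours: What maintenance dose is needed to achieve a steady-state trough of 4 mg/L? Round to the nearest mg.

9958 mg

τ/t½ = 140/38 ≈ 3.6842, so f = (1/2)^(140/38) ≈ 0.077793.
Cmin,ss = (D/Vd)·f/(1−f), so D = Cmin,ss·Vd·(1−f)/f.
D = 4 × 210 × (1−f)/f ≈ 4 × 210 × 11.85463 ≈ 9957.89 mg.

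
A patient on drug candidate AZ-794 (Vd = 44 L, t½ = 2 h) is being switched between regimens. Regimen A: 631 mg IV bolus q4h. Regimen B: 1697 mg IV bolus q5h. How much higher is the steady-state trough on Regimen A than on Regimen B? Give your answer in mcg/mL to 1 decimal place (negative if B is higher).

-3.5 mcg/mL

Regimen A: f = (1/2)^(4/2) ≈ 0.2500; Cmin,ss = (631/44)·f/(1−f) ≈ 4.780 mcg/mL.
Regimen B: f = (1/2)^(5/2) ≈ 0.1768; Cmin,ss = (1697/44)·f/(1−f) ≈ 8.283 mcg/mL.
Difference ≈ 4.780 − 8.283 ≈ -3.503 mcg/mL.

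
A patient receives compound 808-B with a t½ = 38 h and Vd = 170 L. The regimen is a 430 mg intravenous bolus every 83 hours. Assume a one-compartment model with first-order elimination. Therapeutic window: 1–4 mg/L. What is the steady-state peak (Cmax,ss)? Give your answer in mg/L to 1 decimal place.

3.2 mg/L

Over one 83-h interval, 83/38 ≈ 2.1842 half-lives elapse, leaving f ≈ 0.2200 of each dose.
Accumulation ratio R = 1/(1 − f) ≈ 1/0.7800 ≈ 1.2821.
Each bolus raises the concentration by D/Vd = 430/170 ≈ 2.529 mg/L.
Cmax,ss = C₀/(1 − f) ≈ 2.529/0.7800 ≈ 3.242 mg/L.
Peak 3.2 mg/L vs MTC 4 mg/L: below toxic threshold.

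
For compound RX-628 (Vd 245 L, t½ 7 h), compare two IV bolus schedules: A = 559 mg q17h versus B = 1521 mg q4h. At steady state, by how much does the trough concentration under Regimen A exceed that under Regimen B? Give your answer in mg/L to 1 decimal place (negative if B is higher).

-12.3 mg/L

Regimen A: f = (1/2)^(17/7) ≈ 0.1857; Cmin,ss = (559/245)·f/(1−f) ≈ 0.520 mg/L.
Regimen B: f = (1/2)^(4/7) ≈ 0.6730; Cmin,ss = (1521/245)·f/(1−f) ≈ 12.777 mg/L.
Difference ≈ 0.520 − 12.777 ≈ -12.257 mg/L.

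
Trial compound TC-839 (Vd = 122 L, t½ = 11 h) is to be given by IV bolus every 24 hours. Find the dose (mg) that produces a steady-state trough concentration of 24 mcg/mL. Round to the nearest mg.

10357 mg

τ/t½ = 24/11 ≈ 2.1818, so f = (1/2)^(24/11) ≈ 0.220398.
Cmin,ss = (D/Vd)·f/(1−f), so D = Cmin,ss·Vd·(1−f)/f.
D = 24 × 122 × (1−f)/f ≈ 24 × 122 × 3.53725 ≈ 10357.07 mg.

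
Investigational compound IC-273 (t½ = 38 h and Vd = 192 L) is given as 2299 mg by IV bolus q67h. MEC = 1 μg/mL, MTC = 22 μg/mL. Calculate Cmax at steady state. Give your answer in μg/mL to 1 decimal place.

17.0 μg/mL

Over one 67-h interval, 67/38 ≈ 1.7632 half-lives elapse, leaving f ≈ 0.2946 of each dose.
Accumulation ratio R = 1/(1 − f) ≈ 1/0.7054 ≈ 1.4176.
Each bolus raises the concentration by D/Vd = 2299/192 ≈ 11.974 μg/mL.
Cmax,ss = C₀/(1 − f) ≈ 11.974/0.7054 ≈ 16.975 μg/mL.
Peak 17.0 μg/mL vs MTC 22 μg/mL: below toxic threshold.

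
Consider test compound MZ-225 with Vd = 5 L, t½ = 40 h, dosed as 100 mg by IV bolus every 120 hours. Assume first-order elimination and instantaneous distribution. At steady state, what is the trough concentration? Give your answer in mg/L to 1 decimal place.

2.9 mg/L

τ = 120 h = 3 half-lives, so f = (1/2)^3 = 0.125.
Accumulation ratio R = 1/(1 − f) = 1/0.875 = 8/7.
Single-dose peak C₀ = D/Vd = 100/5 = 20 mg/L.
Steady-state peak Cmax,ss = C₀·R = 20 × 8/7 ≈ 22.857 mg/L.
Steady-state trough Cmin,ss = Cmax,ss·f ≈ 22.857 × 0.125 ≈ 2.857 mg/L.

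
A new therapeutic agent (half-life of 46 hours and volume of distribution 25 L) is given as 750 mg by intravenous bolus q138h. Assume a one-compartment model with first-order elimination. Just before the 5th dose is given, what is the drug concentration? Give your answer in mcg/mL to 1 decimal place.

f = (1/2)^(τ/t½) = (1/2)^(138/46) ≈ 0.1250.
C₀ = D/Vd = 750/25 ≈ 30.000 mcg/mL.
Before the 5th dose, 4 doses have been given. Superposition: Cmin = C₀·(f + f² + … + f^4).
≈ 30.000 × (0.1250 + 0.0156 + 0.0020 + 0.0002) ≈ 30.000 × 0.1428 ≈ 4.284 mcg/mL.

4.3 mcg/mL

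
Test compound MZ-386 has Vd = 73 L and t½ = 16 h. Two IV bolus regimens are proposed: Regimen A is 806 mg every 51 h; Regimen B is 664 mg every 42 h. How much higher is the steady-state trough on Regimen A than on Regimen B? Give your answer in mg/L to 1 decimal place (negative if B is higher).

Regimen A: f = (1/2)^(51/16) ≈ 0.1098; Cmin,ss = (806/73)·f/(1−f) ≈ 1.362 mg/L.
Regimen B: f = (1/2)^(42/16) ≈ 0.1621; Cmin,ss = (664/73)·f/(1−f) ≈ 1.760 mg/L.
Difference ≈ 1.362 − 1.760 ≈ -0.398 mg/L.

-0.4 mg/L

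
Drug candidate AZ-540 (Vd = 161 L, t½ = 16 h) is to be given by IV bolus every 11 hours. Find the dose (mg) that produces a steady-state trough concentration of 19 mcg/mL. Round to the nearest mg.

τ/t½ = 11/16 ≈ 0.6875, so f = (1/2)^(11/16) ≈ 0.620929.
Cmin,ss = (D/Vd)·f/(1−f), so D = Cmin,ss·Vd·(1−f)/f.
D = 19 × 161 × (1−f)/f ≈ 19 × 161 × 0.61049 ≈ 1867.49 mg.

1867 mg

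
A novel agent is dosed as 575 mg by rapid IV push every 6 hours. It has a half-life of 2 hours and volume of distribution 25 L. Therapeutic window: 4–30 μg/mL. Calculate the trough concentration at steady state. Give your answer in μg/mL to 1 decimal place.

3.3 μg/mL

τ = 6 h = 3 half-lives, so f = (1/2)^3 = 0.125.
Accumulation ratio R = 1/(1 − f) = 1/0.875 = 8/7.
Single-dose peak C₀ = D/Vd = 575/25 = 23 μg/mL.
Steady-state peak Cmax,ss = C₀·R = 23 × 8/7 ≈ 26.286 μg/mL.
Steady-state trough Cmin,ss = Cmax,ss·f ≈ 26.286 × 0.125 ≈ 3.286 μg/mL.
Trough 3.3 μg/mL vs MEC 4 μg/mL: subtherapeutic.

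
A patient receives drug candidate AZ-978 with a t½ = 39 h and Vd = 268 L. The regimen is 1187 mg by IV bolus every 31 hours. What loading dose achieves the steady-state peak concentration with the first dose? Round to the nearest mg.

2802 mg

f = (1/2)^(31/39) ≈ 0.576394; accumulation ratio R = 1/(1−f) ≈ 2.36068.
Loading dose to hit Cmax,ss on first dose: D_load = D_maint·R ≈ 1187 × 2.36068 ≈ 2802.13 mg.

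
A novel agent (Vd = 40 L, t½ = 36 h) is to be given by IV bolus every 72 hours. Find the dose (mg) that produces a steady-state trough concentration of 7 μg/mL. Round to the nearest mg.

τ/t½ = 72/36 ≈ 2, so f = (1/2)^(72/36) ≈ 0.250000.
Cmin,ss = (D/Vd)·f/(1−f), so D = Cmin,ss·Vd·(1−f)/f.
D = 7 × 40 × (1−f)/f ≈ 7 × 40 × 3.00000 ≈ 840.00 mg.

840 mg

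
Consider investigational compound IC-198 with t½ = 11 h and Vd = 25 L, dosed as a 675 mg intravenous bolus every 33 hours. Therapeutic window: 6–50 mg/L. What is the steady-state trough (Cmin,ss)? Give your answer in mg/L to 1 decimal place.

τ = 33 h = 3 half-lives, so f = (1/2)^3 = 0.125.
At steady state, R = 1/(1 − 0.125) = 8/7.
Single-dose peak C₀ = D/Vd = 675/25 = 27 mg/L.
Steady-state peak Cmax,ss = C₀·R = 27 × 8/7 ≈ 30.857 mg/L.
Steady-state trough Cmin,ss = Cmax,ss·f ≈ 30.857 × 0.125 ≈ 3.857 mg/L.
Trough 3.9 mg/L vs MEC 6 mg/L: subtherapeutic.

3.9 mg/L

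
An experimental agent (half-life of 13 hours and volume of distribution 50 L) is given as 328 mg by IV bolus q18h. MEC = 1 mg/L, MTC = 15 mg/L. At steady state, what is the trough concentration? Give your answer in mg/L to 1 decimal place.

4.1 mg/L

Over one 18-h interval, 18/13 ≈ 1.3846 half-lives elapse, leaving f ≈ 0.3830 of each dose.
Each bolus raises the concentration by D/Vd = 328/50 ≈ 6.560 mg/L.
Steady-state trough Cmin,ss = C₀·f/(1−f) ≈ 6.560 × 0.3830/0.6170 ≈ 4.072 mg/L.
Trough 4.1 mg/L vs MEC 1 mg/L: adequate.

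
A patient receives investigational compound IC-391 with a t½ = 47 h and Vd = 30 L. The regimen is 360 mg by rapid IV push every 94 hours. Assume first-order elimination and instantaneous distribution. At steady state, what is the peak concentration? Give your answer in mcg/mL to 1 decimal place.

16.0 mcg/mL

τ = 94 h = 2 half-lives, so f = (1/2)^2 = 0.25.
Accumulation ratio R = 1/(1 − f) = 1/0.75 = 4/3.
Single-dose peak C₀ = D/Vd = 360/30 = 12 mcg/mL.
Steady-state peak Cmax,ss = C₀·R = 12 × 4/3 ≈ 16.000 mcg/mL.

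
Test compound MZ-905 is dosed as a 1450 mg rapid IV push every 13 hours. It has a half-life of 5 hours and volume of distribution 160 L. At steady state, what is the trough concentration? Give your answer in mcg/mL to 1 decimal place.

Over one 13-h interval, 13/5 ≈ 2.6 half-lives elapse, leaving f ≈ 0.1649 of each dose.
Each bolus raises the concentration by D/Vd = 1450/160 ≈ 9.062 mcg/mL.
Steady-state trough Cmin,ss = C₀·f/(1−f) ≈ 9.062 × 0.1649/0.8351 ≈ 1.789 mcg/mL.

1.8 mcg/mL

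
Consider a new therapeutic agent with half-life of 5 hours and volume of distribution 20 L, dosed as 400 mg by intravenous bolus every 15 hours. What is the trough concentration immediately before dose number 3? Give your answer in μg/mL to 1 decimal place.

f = (1/2)^(τ/t½) = (1/2)^(15/5) ≈ 0.1250.
C₀ = D/Vd = 400/20 ≈ 20.000 μg/mL.
Before the 3rd dose, 2 doses have been given. Superposition: Cmin = C₀·(f + f²).
≈ 20.000 × (0.1250 + 0.0156) ≈ 20.000 × 0.1406 ≈ 2.812 μg/mL.

2.8 μg/mL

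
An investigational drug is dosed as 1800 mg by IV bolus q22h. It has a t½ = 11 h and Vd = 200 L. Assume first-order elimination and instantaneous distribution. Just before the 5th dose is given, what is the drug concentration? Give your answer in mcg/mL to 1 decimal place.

3.0 mcg/mL

f = (1/2)^(τ/t½) = (1/2)^(22/11) ≈ 0.2500.
C₀ = D/Vd = 1800/200 ≈ 9.000 mcg/mL.
Before the 5th dose, 4 doses have been given. Superposition: Cmin = C₀·(f + f² + … + f^4).
≈ 9.000 × (0.2500 + 0.0625 + 0.0156 + 0.0039) ≈ 9.000 × 0.3320 ≈ 2.988 mcg/mL.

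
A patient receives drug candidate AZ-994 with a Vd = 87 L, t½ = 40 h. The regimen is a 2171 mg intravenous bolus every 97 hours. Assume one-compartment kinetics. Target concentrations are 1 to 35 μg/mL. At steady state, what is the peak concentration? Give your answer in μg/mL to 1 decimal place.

30.7 μg/mL

k = ln2/t½ = ln2/40 ≈ 0.017329 h⁻¹; fraction remaining f = e^(−kτ) = e^(−0.017329×97) ≈ 0.1862.
At steady state, accumulation factor R = 1/(1 − e^(−kτ)) ≈ 1.2288.
Each bolus raises the concentration by D/Vd = 2171/87 ≈ 24.954 μg/mL.
Steady-state peak Cmax,ss = C₀·R ≈ 24.954 × 1.2288 ≈ 30.663 μg/mL.
Peak 30.7 μg/mL vs MTC 35 μg/mL: below toxic threshold.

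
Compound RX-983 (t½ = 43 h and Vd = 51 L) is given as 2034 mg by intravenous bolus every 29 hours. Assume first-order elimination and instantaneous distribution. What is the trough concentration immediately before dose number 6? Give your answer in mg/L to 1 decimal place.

60.5 mg/L

f = (1/2)^(τ/t½) = (1/2)^(29/43) ≈ 0.6266.
C₀ = D/Vd = 2034/51 ≈ 39.882 mg/L.
Before the 6th dose, 5 doses have been given. Superposition: Cmin = C₀·(f + f² + … + f^5).
≈ 39.882 × (0.6266 + 0.3926 + 0.2460 + 0.1542 + 0.0966) ≈ 39.882 × 1.5160 ≈ 60.461 mg/L.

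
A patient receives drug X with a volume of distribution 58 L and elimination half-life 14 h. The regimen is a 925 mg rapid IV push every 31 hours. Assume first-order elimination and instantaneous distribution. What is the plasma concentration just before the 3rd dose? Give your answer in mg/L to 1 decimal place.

4.2 mg/L

f = (1/2)^(τ/t½) = (1/2)^(31/14) ≈ 0.2155.
C₀ = D/Vd = 925/58 ≈ 15.948 mg/L.
Before the 3rd dose, 2 doses have been given. Superposition: Cmin = C₀·(f + f²).
≈ 15.948 × (0.2155 + 0.0464) ≈ 15.948 × 0.2619 ≈ 4.177 mg/L.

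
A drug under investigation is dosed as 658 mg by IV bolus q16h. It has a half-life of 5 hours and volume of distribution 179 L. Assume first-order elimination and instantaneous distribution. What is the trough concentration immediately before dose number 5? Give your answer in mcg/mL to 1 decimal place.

0.4 mcg/mL

f = (1/2)^(τ/t½) = (1/2)^(16/5) ≈ 0.1088.
C₀ = D/Vd = 658/179 ≈ 3.676 mcg/mL.
Before the 5th dose, 4 doses have been given. Superposition: Cmin = C₀·(f + f² + … + f^4).
≈ 3.676 × (0.1088 + 0.0118 + 0.0013 + 0.0001) ≈ 3.676 × 0.1220 ≈ 0.448 mcg/mL.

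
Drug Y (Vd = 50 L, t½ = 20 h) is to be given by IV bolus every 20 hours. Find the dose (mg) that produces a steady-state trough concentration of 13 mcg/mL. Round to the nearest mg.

650 mg

τ/t½ = 20/20 ≈ 1, so f = (1/2)^(20/20) ≈ 0.500000.
Cmin,ss = (D/Vd)·f/(1−f), so D = Cmin,ss·Vd·(1−f)/f.
D = 13 × 50 × (1−f)/f ≈ 13 × 50 × 1.00000 ≈ 650.00 mg.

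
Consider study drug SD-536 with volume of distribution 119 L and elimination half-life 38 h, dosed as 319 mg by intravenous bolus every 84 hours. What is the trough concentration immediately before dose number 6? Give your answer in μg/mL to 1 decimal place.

f = (1/2)^(τ/t½) = (1/2)^(84/38) ≈ 0.2161.
C₀ = D/Vd = 319/119 ≈ 2.681 μg/mL.
Before the 6th dose, 5 doses have been given. Superposition: Cmin = C₀·(f + f² + … + f^5).
≈ 2.681 × (0.2161 + 0.0467 + 0.0101 + 0.0022 + 0.0005) ≈ 2.681 × 0.2756 ≈ 0.739 μg/mL.

0.7 μg/mL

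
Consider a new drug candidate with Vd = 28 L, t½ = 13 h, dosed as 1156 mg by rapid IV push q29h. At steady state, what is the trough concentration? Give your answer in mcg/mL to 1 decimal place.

Over one 29-h interval, 29/13 ≈ 2.2308 half-lives elapse, leaving f ≈ 0.2130 of each dose.
Each bolus raises the concentration by D/Vd = 1156/28 ≈ 41.286 mcg/mL.
Steady-state trough Cmin,ss = C₀·f/(1−f) ≈ 41.286 × 0.2130/0.7870 ≈ 11.174 mcg/mL.

11.2 mcg/mL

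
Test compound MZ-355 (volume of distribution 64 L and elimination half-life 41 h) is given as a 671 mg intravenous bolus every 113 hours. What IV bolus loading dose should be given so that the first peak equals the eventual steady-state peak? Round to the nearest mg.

f = (1/2)^(113/41) ≈ 0.148024; accumulation ratio R = 1/(1−f) ≈ 1.17374.
Loading dose to hit Cmax,ss on first dose: D_load = D_maint·R ≈ 671 × 1.17374 ≈ 787.58 mg.

788 mg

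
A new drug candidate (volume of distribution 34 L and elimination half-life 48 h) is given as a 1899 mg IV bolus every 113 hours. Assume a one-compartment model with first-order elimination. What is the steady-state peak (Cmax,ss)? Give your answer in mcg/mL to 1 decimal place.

69.4 mcg/mL

Over one 113-h interval, 113/48 ≈ 2.3542 half-lives elapse, leaving f ≈ 0.1956 of each dose.
Accumulation ratio R = 1/(1 − f) ≈ 1/0.8044 ≈ 1.2432.
Each bolus raises the concentration by D/Vd = 1899/34 ≈ 55.853 mcg/mL.
Cmax,ss = C₀/(1 − f) ≈ 55.853/0.8044 ≈ 69.434 mcg/mL.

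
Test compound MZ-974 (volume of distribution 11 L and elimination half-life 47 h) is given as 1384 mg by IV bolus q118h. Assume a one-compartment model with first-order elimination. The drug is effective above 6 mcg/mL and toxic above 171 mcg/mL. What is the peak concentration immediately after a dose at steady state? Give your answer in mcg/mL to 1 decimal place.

k = ln2/t½ = ln2/47 ≈ 0.014748 h⁻¹; fraction remaining f = e^(−kτ) = e^(−0.014748×118) ≈ 0.1755.
Accumulation ratio R = 1/(1 − f) ≈ 1/0.8245 ≈ 1.2129.
Single-dose peak C₀ = D/Vd = 1384/11 ≈ 125.818 mcg/mL.
Steady-state peak Cmax,ss = C₀·R ≈ 125.818 × 1.2129 ≈ 152.605 mcg/mL.
Peak 152.6 mcg/mL vs MTC 171 mcg/mL: below toxic threshold.

152.6 mcg/mL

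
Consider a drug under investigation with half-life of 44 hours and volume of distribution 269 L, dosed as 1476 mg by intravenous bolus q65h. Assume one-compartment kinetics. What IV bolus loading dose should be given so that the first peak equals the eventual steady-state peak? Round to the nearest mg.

2303 mg

f = (1/2)^(65/44) ≈ 0.359167; accumulation ratio R = 1/(1−f) ≈ 1.56047.
Loading dose to hit Cmax,ss on first dose: D_load = D_maint·R ≈ 1476 × 1.56047 ≈ 2303.25 mg.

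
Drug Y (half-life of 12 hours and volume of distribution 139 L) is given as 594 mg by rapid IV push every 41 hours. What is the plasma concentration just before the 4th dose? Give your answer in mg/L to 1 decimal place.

f = (1/2)^(τ/t½) = (1/2)^(41/12) ≈ 0.0936.
C₀ = D/Vd = 594/139 ≈ 4.273 mg/L.
Before the 4th dose, 3 doses have been given. Superposition: Cmin = C₀·(f + f² + … + f^3).
≈ 4.273 × (0.0936 + 0.0088 + 0.0008) ≈ 4.273 × 0.1032 ≈ 0.441 mg/L.

0.4 mg/L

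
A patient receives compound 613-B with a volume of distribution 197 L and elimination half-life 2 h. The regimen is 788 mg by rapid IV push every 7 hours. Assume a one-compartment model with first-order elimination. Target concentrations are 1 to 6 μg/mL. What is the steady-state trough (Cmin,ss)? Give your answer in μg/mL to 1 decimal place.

0.4 μg/mL

k = ln2/t½ = ln2/2 ≈ 0.346574 h⁻¹; fraction remaining f = e^(−kτ) = e^(−0.346574×7) ≈ 0.0884.
At steady state, accumulation factor R = 1/(1 − e^(−kτ)) ≈ 1.0970.
Each bolus raises the concentration by D/Vd = 788/197 ≈ 4.000 μg/mL.
Cmax,ss = C₀/(1 − f) ≈ 4.000/0.9116 ≈ 4.388 μg/mL.
Steady-state trough Cmin,ss = Cmax,ss·f ≈ 4.388 × 0.0884 ≈ 0.388 μg/mL.
Trough 0.4 μg/mL vs MEC 1 μg/mL: subtherapeutic.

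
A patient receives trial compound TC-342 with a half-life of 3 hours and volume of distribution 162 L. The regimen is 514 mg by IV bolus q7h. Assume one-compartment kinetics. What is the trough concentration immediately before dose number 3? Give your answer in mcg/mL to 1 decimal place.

f = (1/2)^(τ/t½) = (1/2)^(7/3) ≈ 0.1984.
C₀ = D/Vd = 514/162 ≈ 3.173 mcg/mL.
Before the 3rd dose, 2 doses have been given. Superposition: Cmin = C₀·(f + f²).
≈ 3.173 × (0.1984 + 0.0394) ≈ 3.173 × 0.2378 ≈ 0.755 mcg/mL.

0.8 mcg/mL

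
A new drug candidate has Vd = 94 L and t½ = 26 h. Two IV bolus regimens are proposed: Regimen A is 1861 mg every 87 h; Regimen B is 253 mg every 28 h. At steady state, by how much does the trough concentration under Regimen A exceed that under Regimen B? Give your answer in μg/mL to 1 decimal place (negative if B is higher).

Regimen A: f = (1/2)^(87/26) ≈ 0.0983; Cmin,ss = (1861/94)·f/(1−f) ≈ 2.158 μg/mL.
Regimen B: f = (1/2)^(28/26) ≈ 0.4740; Cmin,ss = (253/94)·f/(1−f) ≈ 2.425 μg/mL.
Difference ≈ 2.158 − 2.425 ≈ -0.267 μg/mL.

-0.3 μg/mL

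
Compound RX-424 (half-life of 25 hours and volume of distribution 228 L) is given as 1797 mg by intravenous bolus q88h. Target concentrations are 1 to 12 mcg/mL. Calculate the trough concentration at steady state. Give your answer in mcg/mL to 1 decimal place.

0.8 mcg/mL

τ/t½ = 88/25 ≈ 3.52, so fraction remaining f = (1/2)^(88/25) ≈ 0.0872.
Each bolus raises the concentration by D/Vd = 1797/228 ≈ 7.882 mcg/mL.
Steady-state trough Cmin,ss = C₀·f/(1−f) ≈ 7.882 × 0.0872/0.9128 ≈ 0.753 mcg/mL.
Trough 0.8 mcg/mL vs MEC 1 mcg/mL: subtherapeutic.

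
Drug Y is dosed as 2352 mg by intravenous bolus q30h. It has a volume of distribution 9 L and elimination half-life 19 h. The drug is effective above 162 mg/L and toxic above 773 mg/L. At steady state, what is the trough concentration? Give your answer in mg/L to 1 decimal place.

131.5 mg/L

k = ln2/t½ = ln2/19 ≈ 0.036481 h⁻¹; fraction remaining f = e^(−kτ) = e^(−0.036481×30) ≈ 0.3347.
At steady state, accumulation factor R = 1/(1 − e^(−kτ)) ≈ 1.5031.
Each bolus raises the concentration by D/Vd = 2352/9 ≈ 261.333 mg/L.
Cmax,ss = C₀/(1 − f) ≈ 261.333/0.6653 ≈ 392.805 mg/L.
Steady-state trough Cmin,ss = Cmax,ss·f ≈ 392.805 × 0.3347 ≈ 131.472 mg/L.
Trough 131.5 mg/L vs MEC 162 mg/L: subtherapeutic.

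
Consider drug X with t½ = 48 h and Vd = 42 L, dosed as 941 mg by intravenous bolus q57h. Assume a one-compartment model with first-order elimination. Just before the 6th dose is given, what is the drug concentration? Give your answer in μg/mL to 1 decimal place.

17.3 μg/mL

f = (1/2)^(τ/t½) = (1/2)^(57/48) ≈ 0.4391.
C₀ = D/Vd = 941/42 ≈ 22.405 μg/mL.
Before the 6th dose, 5 doses have been given. Superposition: Cmin = C₀·(f + f² + … + f^5).
≈ 22.405 × (0.4391 + 0.1928 + 0.0847 + 0.0372 + 0.0163) ≈ 22.405 × 0.7701 ≈ 17.254 μg/mL.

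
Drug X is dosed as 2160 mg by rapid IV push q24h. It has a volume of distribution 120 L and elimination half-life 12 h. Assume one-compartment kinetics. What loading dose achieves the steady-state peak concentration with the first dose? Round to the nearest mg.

2880 mg

f = (1/2)^(24/12) ≈ 0.250000; accumulation ratio R = 1/(1−f) ≈ 1.33333.
Loading dose to hit Cmax,ss on first dose: D_load = D_maint·R ≈ 2160 × 1.33333 ≈ 2879.99 mg.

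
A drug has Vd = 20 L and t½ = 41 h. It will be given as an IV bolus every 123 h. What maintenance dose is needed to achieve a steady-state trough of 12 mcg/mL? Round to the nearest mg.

τ/t½ = 123/41 ≈ 3, so f = (1/2)^(123/41) ≈ 0.125000.
Cmin,ss = (D/Vd)·f/(1−f), so D = Cmin,ss·Vd·(1−f)/f.
D = 12 × 20 × (1−f)/f ≈ 12 × 20 × 7.00000 ≈ 1680.00 mg.

1680 mg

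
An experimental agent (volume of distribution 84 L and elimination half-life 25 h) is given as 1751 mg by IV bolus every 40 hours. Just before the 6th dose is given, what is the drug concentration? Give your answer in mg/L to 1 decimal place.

f = (1/2)^(τ/t½) = (1/2)^(40/25) ≈ 0.3299.
C₀ = D/Vd = 1751/84 ≈ 20.845 mg/L.
Before the 6th dose, 5 doses have been given. Superposition: Cmin = C₀·(f + f² + … + f^5).
≈ 20.845 × (0.3299 + 0.1088 + 0.0359 + 0.0118 + 0.0039) ≈ 20.845 × 0.4903 ≈ 10.220 mg/L.

10.2 mg/L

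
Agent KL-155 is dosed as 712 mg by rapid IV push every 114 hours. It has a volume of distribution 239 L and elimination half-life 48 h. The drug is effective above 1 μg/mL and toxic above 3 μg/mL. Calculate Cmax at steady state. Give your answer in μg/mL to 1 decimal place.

τ/t½ = 114/48 ≈ 2.375, so fraction remaining f = (1/2)^(114/48) ≈ 0.1928.
At steady state, accumulation factor R = 1/(1 − e^(−kτ)) ≈ 1.2389.
Single-dose peak C₀ = D/Vd = 712/239 ≈ 2.979 μg/mL.
Steady-state peak Cmax,ss = C₀·R ≈ 2.979 × 1.2389 ≈ 3.691 μg/mL.
Peak 3.7 μg/mL vs MTC 3 μg/mL: exceeds toxic threshold.

3.7 μg/mL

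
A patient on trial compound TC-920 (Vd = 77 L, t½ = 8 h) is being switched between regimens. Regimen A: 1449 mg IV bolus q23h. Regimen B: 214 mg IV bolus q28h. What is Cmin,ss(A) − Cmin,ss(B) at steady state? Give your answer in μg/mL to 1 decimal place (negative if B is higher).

Regimen A: f = (1/2)^(23/8) ≈ 0.1363; Cmin,ss = (1449/77)·f/(1−f) ≈ 2.970 μg/mL.
Regimen B: f = (1/2)^(28/8) ≈ 0.0884; Cmin,ss = (214/77)·f/(1−f) ≈ 0.270 μg/mL.
Difference ≈ 2.970 − 0.270 ≈ 2.700 μg/mL.

2.7 μg/mL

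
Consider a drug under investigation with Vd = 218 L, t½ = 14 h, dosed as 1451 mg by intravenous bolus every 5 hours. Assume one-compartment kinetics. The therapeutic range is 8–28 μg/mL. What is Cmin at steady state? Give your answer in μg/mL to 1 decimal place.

k = ln2/t½ = ln2/14 ≈ 0.049511 h⁻¹; fraction remaining f = e^(−kτ) = e^(−0.049511×5) ≈ 0.7807.
At steady state, accumulation factor R = 1/(1 − e^(−kτ)) ≈ 4.5600.
Single-dose peak C₀ = D/Vd = 1451/218 ≈ 6.656 μg/mL.
Steady-state peak Cmax,ss = C₀·R ≈ 6.656 × 4.5600 ≈ 30.351 μg/mL.
One interval later, Cmin,ss = Cmax,ss·e^(−kτ) ≈ 30.351 × 0.7807 ≈ 23.695 μg/mL.
Trough 23.7 μg/mL vs MEC 8 μg/mL: adequate.

23.7 μg/mL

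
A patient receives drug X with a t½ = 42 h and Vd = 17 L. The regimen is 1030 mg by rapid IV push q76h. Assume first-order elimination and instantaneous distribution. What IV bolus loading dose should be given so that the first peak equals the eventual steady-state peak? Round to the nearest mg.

1441 mg

f = (1/2)^(76/42) ≈ 0.285285; accumulation ratio R = 1/(1−f) ≈ 1.39916.
Loading dose to hit Cmax,ss on first dose: D_load = D_maint·R ≈ 1030 × 1.39916 ≈ 1441.13 mg.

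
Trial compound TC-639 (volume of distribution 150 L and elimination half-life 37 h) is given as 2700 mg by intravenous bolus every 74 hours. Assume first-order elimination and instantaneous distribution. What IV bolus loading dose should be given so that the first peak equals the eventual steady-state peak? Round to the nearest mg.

f = (1/2)^(74/37) ≈ 0.250000; accumulation ratio R = 1/(1−f) ≈ 1.33333.
Loading dose to hit Cmax,ss on first dose: D_load = D_maint·R ≈ 2700 × 1.33333 ≈ 3599.99 mg.

3600 mg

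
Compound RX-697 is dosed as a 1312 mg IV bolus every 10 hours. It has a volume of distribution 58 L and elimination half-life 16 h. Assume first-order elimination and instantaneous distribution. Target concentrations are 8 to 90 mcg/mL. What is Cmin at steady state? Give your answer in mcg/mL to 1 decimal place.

41.7 mcg/mL

τ/t½ = 10/16 ≈ 0.625, so fraction remaining f = (1/2)^(10/16) ≈ 0.6484.
At steady state, accumulation factor R = 1/(1 − e^(−kτ)) ≈ 2.8441.
Each bolus raises the concentration by D/Vd = 1312/58 ≈ 22.621 mcg/mL.
Cmax,ss = C₀/(1 − f) ≈ 22.621/0.3516 ≈ 64.337 mcg/mL.
One interval later, Cmin,ss = Cmax,ss·e^(−kτ) ≈ 64.337 × 0.6484 ≈ 41.716 mcg/mL.
Trough 41.7 mcg/mL vs MEC 8 mcg/mL: adequate.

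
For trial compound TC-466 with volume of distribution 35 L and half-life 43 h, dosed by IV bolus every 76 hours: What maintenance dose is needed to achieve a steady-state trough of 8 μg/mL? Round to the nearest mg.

τ/t½ = 76/43 ≈ 1.7674, so f = (1/2)^(76/43) ≈ 0.293729.
Cmin,ss = (D/Vd)·f/(1−f), so D = Cmin,ss·Vd·(1−f)/f.
D = 8 × 35 × (1−f)/f ≈ 8 × 35 × 2.40450 ≈ 673.26 mg.

673 mg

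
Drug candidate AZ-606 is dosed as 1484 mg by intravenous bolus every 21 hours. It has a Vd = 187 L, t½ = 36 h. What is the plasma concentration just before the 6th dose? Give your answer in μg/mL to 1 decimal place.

f = (1/2)^(τ/t½) = (1/2)^(21/36) ≈ 0.6674.
C₀ = D/Vd = 1484/187 ≈ 7.936 μg/mL.
Before the 6th dose, 5 doses have been given. Superposition: Cmin = C₀·(f + f² + … + f^5).
≈ 7.936 × (0.6674 + 0.4454 + 0.2973 + 0.1984 + 0.1324) ≈ 7.936 × 1.7409 ≈ 13.816 μg/mL.

13.8 μg/mL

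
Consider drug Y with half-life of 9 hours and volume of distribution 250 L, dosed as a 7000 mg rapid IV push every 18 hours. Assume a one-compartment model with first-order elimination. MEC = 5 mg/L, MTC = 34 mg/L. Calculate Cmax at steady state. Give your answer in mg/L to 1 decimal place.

The dosing interval is 2 half-lives, so f = 2^(−2) = 0.25.
Accumulation ratio R = 1/(1 − f) = 1/0.75 = 4/3.
Single-dose peak C₀ = D/Vd = 7000/250 = 28 mg/L.
Steady-state peak Cmax,ss = C₀·R = 28 × 4/3 ≈ 37.333 mg/L.
Peak 37.3 mg/L vs MTC 34 mg/L: exceeds toxic threshold.

37.3 mg/L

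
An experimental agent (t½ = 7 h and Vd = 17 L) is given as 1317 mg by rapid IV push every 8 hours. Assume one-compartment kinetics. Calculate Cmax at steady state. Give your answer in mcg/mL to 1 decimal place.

141.6 mcg/mL

τ/t½ = 8/7 ≈ 1.1429, so fraction remaining f = (1/2)^(8/7) ≈ 0.4529.
At steady state, accumulation factor R = 1/(1 − e^(−kτ)) ≈ 1.8278.
Single-dose peak C₀ = D/Vd = 1317/17 ≈ 77.471 mcg/mL.
Cmax,ss = C₀/(1 − f) ≈ 77.471/0.5471 ≈ 141.603 mcg/mL.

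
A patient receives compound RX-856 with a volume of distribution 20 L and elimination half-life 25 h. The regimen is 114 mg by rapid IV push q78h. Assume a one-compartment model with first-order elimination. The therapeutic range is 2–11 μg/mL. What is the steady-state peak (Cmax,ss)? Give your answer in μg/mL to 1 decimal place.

6.4 μg/mL

k = ln2/t½ = ln2/25 ≈ 0.027726 h⁻¹; fraction remaining f = e^(−kτ) = e^(−0.027726×78) ≈ 0.1150.
Accumulation ratio R = 1/(1 − f) ≈ 1/0.8850 ≈ 1.1299.
Single-dose peak C₀ = D/Vd = 114/20 ≈ 5.700 μg/mL.
Cmax,ss = C₀/(1 − f) ≈ 5.700/0.8850 ≈ 6.441 μg/mL.
Peak 6.4 μg/mL vs MTC 11 μg/mL: below toxic threshold.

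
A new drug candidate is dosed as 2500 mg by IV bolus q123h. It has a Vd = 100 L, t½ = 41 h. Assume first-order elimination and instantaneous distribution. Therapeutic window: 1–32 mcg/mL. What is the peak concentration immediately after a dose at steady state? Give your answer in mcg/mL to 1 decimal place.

The dosing interval is 3 half-lives, so f = 2^(−3) = 0.125.
At steady state, R = 1/(1 − 0.125) = 8/7.
Single-dose peak C₀ = D/Vd = 2500/100 = 25 mcg/mL.
Steady-state peak Cmax,ss = C₀·R = 25 × 8/7 ≈ 28.571 mcg/mL.
Peak 28.6 mcg/mL vs MTC 32 mcg/mL: below toxic threshold.

28.6 mcg/mL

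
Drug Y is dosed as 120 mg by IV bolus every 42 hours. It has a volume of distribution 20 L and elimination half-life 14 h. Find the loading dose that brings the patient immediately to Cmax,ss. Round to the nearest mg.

f = (1/2)^(42/14) ≈ 0.125000; accumulation ratio R = 1/(1−f) ≈ 1.14286.
Loading dose to hit Cmax,ss on first dose: D_load = D_maint·R ≈ 120 × 1.14286 ≈ 137.14 mg.

137 mg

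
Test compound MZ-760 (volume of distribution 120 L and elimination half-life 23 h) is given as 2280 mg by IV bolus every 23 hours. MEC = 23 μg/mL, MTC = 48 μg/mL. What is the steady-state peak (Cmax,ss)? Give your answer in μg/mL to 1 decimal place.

38.0 μg/mL

The dosing interval is 1 half-life, so f = 2^(−1) = 0.5.
Accumulation ratio R = 1/(1 − f) = 1/0.5 = 2/1.
Single-dose peak C₀ = D/Vd = 2280/120 = 19 μg/mL.
Steady-state peak Cmax,ss = C₀·R = 19 × 2/1 ≈ 38.000 μg/mL.
Peak 38.0 μg/mL vs MTC 48 μg/mL: below toxic threshold.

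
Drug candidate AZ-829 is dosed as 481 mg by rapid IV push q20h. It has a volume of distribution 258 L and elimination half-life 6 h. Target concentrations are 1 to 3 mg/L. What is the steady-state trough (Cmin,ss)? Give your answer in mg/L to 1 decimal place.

0.2 mg/L

τ/t½ = 20/6 ≈ 3.3333, so fraction remaining f = (1/2)^(20/6) ≈ 0.0992.
Accumulation ratio R = 1/(1 − f) ≈ 1/0.9008 ≈ 1.1101.
Each bolus raises the concentration by D/Vd = 481/258 ≈ 1.864 mg/L.
Steady-state peak Cmax,ss = C₀·R ≈ 1.864 × 1.1101 ≈ 2.069 mg/L.
One interval later, Cmin,ss = Cmax,ss·e^(−kτ) ≈ 2.069 × 0.0992 ≈ 0.205 mg/L.
Trough 0.2 mg/L vs MEC 1 mg/L: subtherapeutic.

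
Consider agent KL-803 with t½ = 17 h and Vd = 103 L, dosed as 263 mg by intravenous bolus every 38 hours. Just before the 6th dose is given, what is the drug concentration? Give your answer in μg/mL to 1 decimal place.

0.7 μg/mL

f = (1/2)^(τ/t½) = (1/2)^(38/17) ≈ 0.2124.
C₀ = D/Vd = 263/103 ≈ 2.553 μg/mL.
Before the 6th dose, 5 doses have been given. Superposition: Cmin = C₀·(f + f² + … + f^5).
≈ 2.553 × (0.2124 + 0.0451 + 0.0096 + 0.0020 + 0.0004) ≈ 2.553 × 0.2695 ≈ 0.688 μg/mL.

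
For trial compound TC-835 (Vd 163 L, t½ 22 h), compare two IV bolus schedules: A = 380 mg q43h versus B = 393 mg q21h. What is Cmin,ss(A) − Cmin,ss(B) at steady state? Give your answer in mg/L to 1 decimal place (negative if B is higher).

-1.8 mg/L

Regimen A: f = (1/2)^(43/22) ≈ 0.2580; Cmin,ss = (380/163)·f/(1−f) ≈ 0.811 mg/L.
Regimen B: f = (1/2)^(21/22) ≈ 0.5160; Cmin,ss = (393/163)·f/(1−f) ≈ 2.570 mg/L.
Difference ≈ 0.811 − 2.570 ≈ -1.759 mg/L.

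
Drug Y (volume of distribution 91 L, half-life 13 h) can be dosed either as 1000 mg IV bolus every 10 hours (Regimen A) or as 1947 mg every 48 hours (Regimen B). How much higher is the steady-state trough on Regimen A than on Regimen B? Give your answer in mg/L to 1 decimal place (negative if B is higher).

13.8 mg/L

Regimen A: f = (1/2)^(10/13) ≈ 0.5867; Cmin,ss = (1000/91)·f/(1−f) ≈ 15.599 mg/L.
Regimen B: f = (1/2)^(48/13) ≈ 0.0774; Cmin,ss = (1947/91)·f/(1−f) ≈ 1.795 mg/L.
Difference ≈ 15.599 − 1.795 ≈ 13.804 mg/L.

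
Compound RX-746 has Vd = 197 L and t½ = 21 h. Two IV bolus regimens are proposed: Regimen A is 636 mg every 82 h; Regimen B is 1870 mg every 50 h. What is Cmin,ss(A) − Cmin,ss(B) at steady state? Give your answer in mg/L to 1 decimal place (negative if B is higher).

Regimen A: f = (1/2)^(82/21) ≈ 0.0668; Cmin,ss = (636/197)·f/(1−f) ≈ 0.231 mg/L.
Regimen B: f = (1/2)^(50/21) ≈ 0.1920; Cmin,ss = (1870/197)·f/(1−f) ≈ 2.256 mg/L.
Difference ≈ 0.231 − 2.256 ≈ -2.025 mg/L.

-2.0 mg/L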